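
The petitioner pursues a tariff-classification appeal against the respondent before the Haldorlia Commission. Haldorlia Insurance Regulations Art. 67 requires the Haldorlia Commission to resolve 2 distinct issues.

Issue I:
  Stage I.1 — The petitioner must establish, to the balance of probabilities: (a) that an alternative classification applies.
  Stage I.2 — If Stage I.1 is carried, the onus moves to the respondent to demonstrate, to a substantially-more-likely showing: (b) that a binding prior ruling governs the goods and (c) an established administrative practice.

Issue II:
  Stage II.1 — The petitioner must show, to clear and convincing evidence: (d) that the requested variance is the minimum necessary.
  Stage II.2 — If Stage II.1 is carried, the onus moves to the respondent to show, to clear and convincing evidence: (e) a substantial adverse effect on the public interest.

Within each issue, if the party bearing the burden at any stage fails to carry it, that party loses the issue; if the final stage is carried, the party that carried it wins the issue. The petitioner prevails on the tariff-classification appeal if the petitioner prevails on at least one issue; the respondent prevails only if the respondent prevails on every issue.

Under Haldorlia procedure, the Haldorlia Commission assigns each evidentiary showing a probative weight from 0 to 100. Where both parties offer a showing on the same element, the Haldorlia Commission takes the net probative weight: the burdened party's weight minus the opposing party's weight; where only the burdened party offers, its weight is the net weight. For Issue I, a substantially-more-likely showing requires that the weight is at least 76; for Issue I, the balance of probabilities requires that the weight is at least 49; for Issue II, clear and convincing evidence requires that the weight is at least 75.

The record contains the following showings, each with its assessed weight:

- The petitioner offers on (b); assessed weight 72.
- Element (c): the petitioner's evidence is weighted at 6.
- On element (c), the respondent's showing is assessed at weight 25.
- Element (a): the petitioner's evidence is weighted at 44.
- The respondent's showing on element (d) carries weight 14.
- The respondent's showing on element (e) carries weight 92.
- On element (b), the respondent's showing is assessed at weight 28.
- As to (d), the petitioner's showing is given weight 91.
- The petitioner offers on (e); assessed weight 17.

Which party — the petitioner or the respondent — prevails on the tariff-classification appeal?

respondent

— Issue I —
Stage I.1 — burden on petitioner; standard: the balance of probabilities (weight is at least 49).
    (a): 44 < 49 [not met]
  Stage I.1 not carried; the petitioner fails its burden.
So the respondent prevails on this issue.
— Issue II —
Stage II.1 — burden on petitioner; standard: clear and convincing evidence (weight is at least 75).
    (d): 91 − 14 = 77 ≥ 75 [met]
  Stage II.1 carried; the burden shifts to the respondent.
Stage II.2 — burden on respondent; standard: clear and convincing evidence (weight is at least 75).
    (e): 92 − 17 = 75 ≥ 75 [met]
  Stage II.2 carried; the final stage is satisfied.
All stages carried — the respondent prevails on this issue.
Per-issue: Issue I → respondent; Issue II → respondent. The petitioner must prevail on at least one issue; overall, the respondent prevails.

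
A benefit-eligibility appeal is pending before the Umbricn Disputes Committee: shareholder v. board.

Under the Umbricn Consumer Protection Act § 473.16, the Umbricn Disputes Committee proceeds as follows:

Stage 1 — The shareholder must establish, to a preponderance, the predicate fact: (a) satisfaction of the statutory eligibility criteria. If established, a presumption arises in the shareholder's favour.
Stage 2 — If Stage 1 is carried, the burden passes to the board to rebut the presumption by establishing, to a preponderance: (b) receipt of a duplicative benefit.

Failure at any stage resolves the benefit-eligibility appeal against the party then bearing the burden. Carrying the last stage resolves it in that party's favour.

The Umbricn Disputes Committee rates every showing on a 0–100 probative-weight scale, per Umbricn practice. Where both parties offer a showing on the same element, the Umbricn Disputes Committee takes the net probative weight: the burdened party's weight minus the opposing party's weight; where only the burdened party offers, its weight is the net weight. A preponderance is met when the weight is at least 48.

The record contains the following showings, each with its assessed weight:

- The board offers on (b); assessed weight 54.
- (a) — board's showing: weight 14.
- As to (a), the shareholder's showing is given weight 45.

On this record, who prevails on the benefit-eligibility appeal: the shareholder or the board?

Stage 1 (shareholder, a preponderance, weight is at least 48): (a) net 45−14=31 < 48 — fails.
  Stage 1 not carried; the shareholder fails its burden.
So the board prevails.

board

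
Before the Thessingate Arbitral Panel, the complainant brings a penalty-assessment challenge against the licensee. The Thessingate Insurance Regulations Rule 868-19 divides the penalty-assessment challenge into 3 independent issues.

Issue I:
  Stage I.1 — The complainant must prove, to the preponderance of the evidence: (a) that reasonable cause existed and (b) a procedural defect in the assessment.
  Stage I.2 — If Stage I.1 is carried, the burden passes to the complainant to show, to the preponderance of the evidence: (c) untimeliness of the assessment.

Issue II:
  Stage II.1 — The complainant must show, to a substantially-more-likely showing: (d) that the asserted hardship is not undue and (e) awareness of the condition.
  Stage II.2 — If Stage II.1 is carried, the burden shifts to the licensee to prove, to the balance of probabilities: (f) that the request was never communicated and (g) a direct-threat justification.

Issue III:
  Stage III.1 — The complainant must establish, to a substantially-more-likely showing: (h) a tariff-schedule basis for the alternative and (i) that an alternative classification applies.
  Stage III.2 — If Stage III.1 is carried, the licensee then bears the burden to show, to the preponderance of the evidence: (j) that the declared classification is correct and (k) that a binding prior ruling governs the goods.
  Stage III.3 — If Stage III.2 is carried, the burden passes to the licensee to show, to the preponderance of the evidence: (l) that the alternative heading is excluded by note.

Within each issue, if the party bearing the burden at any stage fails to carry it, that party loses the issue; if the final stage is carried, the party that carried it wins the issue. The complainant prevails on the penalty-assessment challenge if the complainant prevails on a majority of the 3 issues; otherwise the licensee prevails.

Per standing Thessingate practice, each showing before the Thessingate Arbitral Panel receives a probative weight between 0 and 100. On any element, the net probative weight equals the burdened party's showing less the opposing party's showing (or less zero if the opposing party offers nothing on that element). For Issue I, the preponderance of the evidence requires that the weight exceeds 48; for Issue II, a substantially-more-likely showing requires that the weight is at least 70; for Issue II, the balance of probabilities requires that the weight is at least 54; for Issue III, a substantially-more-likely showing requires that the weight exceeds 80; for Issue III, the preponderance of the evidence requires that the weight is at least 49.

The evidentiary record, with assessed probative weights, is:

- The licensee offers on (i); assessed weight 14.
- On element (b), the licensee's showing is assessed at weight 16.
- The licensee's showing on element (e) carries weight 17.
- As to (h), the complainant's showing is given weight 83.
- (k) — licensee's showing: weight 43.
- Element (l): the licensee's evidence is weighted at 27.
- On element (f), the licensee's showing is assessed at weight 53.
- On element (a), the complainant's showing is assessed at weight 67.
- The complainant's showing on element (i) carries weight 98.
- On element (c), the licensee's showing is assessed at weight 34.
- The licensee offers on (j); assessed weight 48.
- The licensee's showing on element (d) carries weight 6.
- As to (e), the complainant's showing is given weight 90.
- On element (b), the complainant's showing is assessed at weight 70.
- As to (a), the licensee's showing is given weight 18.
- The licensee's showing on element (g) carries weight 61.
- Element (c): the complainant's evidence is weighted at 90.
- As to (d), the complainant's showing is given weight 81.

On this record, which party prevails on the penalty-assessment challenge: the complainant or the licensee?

complainant

— Issue I —
Stage I.1 — burden on complainant; standard: the preponderance of the evidence (weight exceeds 48).
    (a): 67 − 18 = 49 > 48 [met]
    (b): 70 − 16 = 54 > 48 [met]
  Stage I.1 is satisfied; the complainant continues to bear the burden.
Stage I.2 — burden on complainant; standard: the preponderance of the evidence (weight exceeds 48).
    (c): 90 − 34 = 56 > 48 [met]
  All elements met at the final stage.
All stages carried — the complainant prevails on this issue.
— Issue II —
Stage II.1 (complainant, a substantially-more-likely showing, weight is at least 70): (d) net 81−6=75 ≥ 70 — meets; (e) net 90−17=73 ≥ 70 — meets.
  Stage II.1 carried; the burden shifts to the licensee.
Stage II.2 (licensee, the balance of probabilities, weight is at least 54): (f) 53 < 54 — fails; (g) 61 ≥ 54 — meets.
  The licensee does not carry Stage II.2.
So the complainant prevails on this issue.
— Issue III —
At Stage III.1 the complainant must meet a substantially-more-likely showing (weight exceeds 80): on (h) the weight is 83, which does exceed 80, so (h) meets the standard; on (i) the weight is 98 less the opposing 14 gives net 84, > 80, so (i) meets the standard.
  Stage III.1 is satisfied; the onus moves to the licensee.
At Stage III.2 the licensee must meet the preponderance of the evidence (weight is at least 49): on (j) the weight is 48, < 49, so (j) does not meet the standard; on (k) the weight is 43, < 49, so (k) does not meet the standard.
  The licensee does not carry Stage III.2.
The complainant prevails on this issue.
Per-issue: Issue I → complainant; Issue II → complainant; Issue III → complainant. The complainant must prevail on a majority of issues; overall, the complainant prevails.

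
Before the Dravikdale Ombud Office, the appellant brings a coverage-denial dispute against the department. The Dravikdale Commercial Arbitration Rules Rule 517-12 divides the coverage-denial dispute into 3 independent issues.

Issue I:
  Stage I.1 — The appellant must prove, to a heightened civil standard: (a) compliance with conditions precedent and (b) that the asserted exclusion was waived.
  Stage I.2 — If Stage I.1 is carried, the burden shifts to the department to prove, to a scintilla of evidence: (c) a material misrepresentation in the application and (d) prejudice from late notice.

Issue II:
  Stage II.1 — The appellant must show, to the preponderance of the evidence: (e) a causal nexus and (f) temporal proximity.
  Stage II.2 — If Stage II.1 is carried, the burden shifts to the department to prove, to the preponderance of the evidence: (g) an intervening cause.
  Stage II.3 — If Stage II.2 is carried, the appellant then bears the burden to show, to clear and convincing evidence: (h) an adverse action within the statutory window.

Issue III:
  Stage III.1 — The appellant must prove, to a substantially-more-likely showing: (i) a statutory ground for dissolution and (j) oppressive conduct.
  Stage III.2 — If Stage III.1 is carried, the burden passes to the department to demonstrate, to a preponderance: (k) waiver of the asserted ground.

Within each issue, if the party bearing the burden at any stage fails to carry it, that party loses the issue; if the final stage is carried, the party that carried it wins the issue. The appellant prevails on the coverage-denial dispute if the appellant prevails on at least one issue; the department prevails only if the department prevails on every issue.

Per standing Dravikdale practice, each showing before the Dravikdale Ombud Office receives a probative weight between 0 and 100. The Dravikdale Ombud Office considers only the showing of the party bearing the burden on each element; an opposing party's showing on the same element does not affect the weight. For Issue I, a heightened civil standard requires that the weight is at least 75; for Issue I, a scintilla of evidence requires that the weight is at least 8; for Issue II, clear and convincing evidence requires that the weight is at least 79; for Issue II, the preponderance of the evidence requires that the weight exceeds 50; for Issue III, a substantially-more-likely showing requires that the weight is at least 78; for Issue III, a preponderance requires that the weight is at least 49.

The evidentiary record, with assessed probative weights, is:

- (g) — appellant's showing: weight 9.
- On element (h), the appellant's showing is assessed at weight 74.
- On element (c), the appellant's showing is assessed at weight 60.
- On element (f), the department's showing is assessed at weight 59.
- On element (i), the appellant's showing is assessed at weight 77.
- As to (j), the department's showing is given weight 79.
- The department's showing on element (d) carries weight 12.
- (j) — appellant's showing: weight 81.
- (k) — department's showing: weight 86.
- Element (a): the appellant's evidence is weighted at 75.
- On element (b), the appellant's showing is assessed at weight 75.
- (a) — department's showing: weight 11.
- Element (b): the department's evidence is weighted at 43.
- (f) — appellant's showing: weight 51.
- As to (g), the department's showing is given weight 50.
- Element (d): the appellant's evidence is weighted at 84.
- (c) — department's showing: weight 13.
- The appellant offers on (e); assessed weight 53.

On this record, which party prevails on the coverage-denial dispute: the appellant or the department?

appellant

— Issue I —
Stage I.1 — burden on appellant; standard: a heightened civil standard (weight is at least 75).
    (a): 75 (department's 11 disregarded) ≥ 75 [met]
    (b): 75 (department's 43 disregarded) ≥ 75 [met]
  All elements met. The burden passes to the department.
Stage I.2 — burden on department; standard: a scintilla of evidence (weight is at least 8).
    (c): 13 (appellant's 60 disregarded) ≥ 8 [met]
    (d): 12 (appellant's 84 disregarded) ≥ 8 [met]
  The department carries the last stage.
All stages carried — the department prevails on this issue.
— Issue II —
At Stage II.1 the appellant must meet the preponderance of the evidence (weight exceeds 50): on (e) the weight is 53, which does exceed 50, so (e) meets the standard; on (f) the weight is 51 (the department's 59 is given no effect), which does exceed 50, so (f) meets the standard.
  All elements met. The burden passes to the department.
At Stage II.2 the department must meet the preponderance of the evidence (weight exceeds 50): on (g) the weight is 50 (the appellant's 9 is given no effect), ≤ 50, so (g) does not meet the standard.
  Not every element is met, so the department fails to carry Stage II.2.
The analysis ends at Stage II.2; the appellant prevails on this issue.
— Issue III —
Stage III.1 — burden on appellant; standard: a substantially-more-likely showing (weight is at least 78).
    (i): 77 < 78 [not met]
    (j): 81 (department's 79 disregarded) ≥ 78 [met]
  The appellant does not carry Stage III.1.
So the department prevails on this issue.
Per-issue: Issue I → department; Issue II → appellant; Issue III → department. The appellant must prevail on at least one issue; overall, the appellant prevails.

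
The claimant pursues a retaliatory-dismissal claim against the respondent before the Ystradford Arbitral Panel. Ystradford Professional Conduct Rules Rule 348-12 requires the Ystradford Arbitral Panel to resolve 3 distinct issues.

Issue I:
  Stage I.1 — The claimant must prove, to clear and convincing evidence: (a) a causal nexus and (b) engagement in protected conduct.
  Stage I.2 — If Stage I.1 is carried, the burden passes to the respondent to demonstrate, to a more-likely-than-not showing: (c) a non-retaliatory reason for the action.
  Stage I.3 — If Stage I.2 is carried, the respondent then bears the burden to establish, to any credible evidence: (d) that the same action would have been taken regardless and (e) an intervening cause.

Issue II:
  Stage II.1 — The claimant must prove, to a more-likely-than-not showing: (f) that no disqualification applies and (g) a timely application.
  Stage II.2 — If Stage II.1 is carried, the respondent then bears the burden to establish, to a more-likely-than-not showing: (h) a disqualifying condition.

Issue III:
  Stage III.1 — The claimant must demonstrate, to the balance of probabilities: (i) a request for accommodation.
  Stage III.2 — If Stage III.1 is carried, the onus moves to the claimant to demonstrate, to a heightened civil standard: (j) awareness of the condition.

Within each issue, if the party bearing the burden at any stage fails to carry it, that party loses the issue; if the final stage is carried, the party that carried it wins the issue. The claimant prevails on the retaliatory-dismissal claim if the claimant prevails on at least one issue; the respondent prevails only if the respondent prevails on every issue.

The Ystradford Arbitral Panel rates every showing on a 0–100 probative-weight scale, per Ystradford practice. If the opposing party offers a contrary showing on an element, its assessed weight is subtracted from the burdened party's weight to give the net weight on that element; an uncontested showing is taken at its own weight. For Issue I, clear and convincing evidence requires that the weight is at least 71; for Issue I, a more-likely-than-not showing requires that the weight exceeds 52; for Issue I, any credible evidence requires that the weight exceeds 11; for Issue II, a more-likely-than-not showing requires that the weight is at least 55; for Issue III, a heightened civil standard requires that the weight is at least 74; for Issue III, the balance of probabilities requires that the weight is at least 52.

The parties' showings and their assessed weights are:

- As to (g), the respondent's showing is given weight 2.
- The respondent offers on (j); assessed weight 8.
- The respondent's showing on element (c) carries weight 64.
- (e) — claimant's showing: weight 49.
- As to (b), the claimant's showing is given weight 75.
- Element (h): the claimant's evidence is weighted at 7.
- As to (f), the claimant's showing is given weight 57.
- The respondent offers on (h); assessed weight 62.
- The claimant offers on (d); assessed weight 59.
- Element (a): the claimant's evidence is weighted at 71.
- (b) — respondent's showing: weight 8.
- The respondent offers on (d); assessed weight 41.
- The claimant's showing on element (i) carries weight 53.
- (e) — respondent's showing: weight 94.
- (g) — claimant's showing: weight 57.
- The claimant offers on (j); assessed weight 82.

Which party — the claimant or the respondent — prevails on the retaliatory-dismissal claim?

— Issue I —
Stage I.1 — burden on claimant; standard: clear and convincing evidence (weight is at least 71).
    (a): 71 ≥ 71 [met]
    (b): 75 − 8 = 67 < 71 [not met]
  The claimant does not carry Stage I.1.
The analysis ends at Stage I.1; the respondent prevails on this issue.
— Issue II —
Stage II.1 — burden on claimant; standard: a more-likely-than-not showing (weight is at least 55).
    (f): 57 ≥ 55 [met]
    (g): 57 − 2 = 55 ≥ 55 [met]
  Stage II.1 is satisfied; the onus moves to the respondent.
Stage II.2 — burden on respondent; standard: a more-likely-than-not showing (weight is at least 55).
    (h): 62 − 7 = 55 ≥ 55 [met]
  The respondent carries the last stage.
With every stage satisfied, the respondent prevails on this issue.
— Issue III —
At Stage III.1 the claimant must meet the balance of probabilities (weight is at least 52): on (i) the weight is 53, which does reach 52, so (i) meets the standard.
  Stage III.1 is satisfied; the claimant continues to bear the burden.
At Stage III.2 the claimant must meet a heightened civil standard (weight is at least 74): on (j) the weight is 82 less the opposing 8 gives net 74, which does reach 74, so (j) meets the standard.
  All elements met at the final stage.
With every stage satisfied, the claimant prevails on this issue.
Per-issue: Issue I → respondent; Issue II → respondent; Issue III → claimant. The claimant must prevail on at least one issue; overall, the claimant prevails.

claimant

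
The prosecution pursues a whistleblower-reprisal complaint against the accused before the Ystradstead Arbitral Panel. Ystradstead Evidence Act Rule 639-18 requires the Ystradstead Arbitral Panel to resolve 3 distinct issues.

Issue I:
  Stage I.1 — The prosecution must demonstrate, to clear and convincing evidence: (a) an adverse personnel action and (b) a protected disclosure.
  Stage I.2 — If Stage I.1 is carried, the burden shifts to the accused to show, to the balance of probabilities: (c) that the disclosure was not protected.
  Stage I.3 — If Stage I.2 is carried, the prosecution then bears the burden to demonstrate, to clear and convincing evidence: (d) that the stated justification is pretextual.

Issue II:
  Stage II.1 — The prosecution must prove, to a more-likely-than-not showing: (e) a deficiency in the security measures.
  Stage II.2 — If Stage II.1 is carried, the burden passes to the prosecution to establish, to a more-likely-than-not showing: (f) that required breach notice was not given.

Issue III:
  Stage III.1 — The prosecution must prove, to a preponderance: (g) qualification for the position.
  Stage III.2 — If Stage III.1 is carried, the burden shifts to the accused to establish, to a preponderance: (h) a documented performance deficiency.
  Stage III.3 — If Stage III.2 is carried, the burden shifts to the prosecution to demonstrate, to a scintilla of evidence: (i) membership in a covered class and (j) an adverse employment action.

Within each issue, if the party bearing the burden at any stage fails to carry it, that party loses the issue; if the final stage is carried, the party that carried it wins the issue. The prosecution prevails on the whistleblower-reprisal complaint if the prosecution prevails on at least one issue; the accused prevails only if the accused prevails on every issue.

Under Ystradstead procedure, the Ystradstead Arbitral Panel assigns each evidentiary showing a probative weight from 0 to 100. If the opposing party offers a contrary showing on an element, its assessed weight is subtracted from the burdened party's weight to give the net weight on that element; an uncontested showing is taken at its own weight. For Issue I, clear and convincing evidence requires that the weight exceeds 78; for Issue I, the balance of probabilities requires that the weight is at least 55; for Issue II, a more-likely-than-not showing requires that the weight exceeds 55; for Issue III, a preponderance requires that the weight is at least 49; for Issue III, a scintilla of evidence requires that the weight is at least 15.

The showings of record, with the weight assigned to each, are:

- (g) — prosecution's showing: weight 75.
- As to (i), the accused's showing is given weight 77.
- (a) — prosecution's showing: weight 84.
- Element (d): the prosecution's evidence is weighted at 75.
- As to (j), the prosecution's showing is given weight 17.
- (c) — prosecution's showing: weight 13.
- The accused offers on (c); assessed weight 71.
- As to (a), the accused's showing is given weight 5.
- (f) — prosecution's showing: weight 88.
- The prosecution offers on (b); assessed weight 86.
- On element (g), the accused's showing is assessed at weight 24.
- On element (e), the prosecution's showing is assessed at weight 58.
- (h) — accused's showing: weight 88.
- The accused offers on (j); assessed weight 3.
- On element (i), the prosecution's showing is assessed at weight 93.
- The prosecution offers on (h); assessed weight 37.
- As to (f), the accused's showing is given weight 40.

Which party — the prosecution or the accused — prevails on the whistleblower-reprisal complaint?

accused

— Issue I —
Stage I.1 (prosecution, clear and convincing evidence, weight exceeds 78): (a) net 84−5=79 > 78 — meets; (b) 86 > 78 — meets.
  Stage I.1 carried; the burden shifts to the accused.
Stage I.2 (accused, the balance of probabilities, weight is at least 55): (c) net 71−13=58 ≥ 55 — meets.
  Stage I.2 is satisfied; the onus moves to the prosecution.
Stage I.3 (prosecution, clear and convincing evidence, weight exceeds 78): (d) 75 ≤ 78 — fails.
  The prosecution does not carry Stage I.3.
So the accused prevails on this issue.
— Issue II —
At Stage II.1 the prosecution must meet a more-likely-than-not showing (weight exceeds 55): on (e) the weight is 58, > 55, so (e) meets the standard.
  Stage II.1 is satisfied; the prosecution continues to bear the burden.
At Stage II.2 the prosecution must meet a more-likely-than-not showing (weight exceeds 55): on (f) the weight is 88 less the opposing 40 gives net 48, which does not exceed 55, so (f) does not meet the standard.
  Not every element is met, so the prosecution fails to carry Stage II.2.
The analysis ends at Stage II.2; the accused prevails on this issue.
— Issue III —
At Stage III.1 the prosecution must meet a preponderance (weight is at least 49): on (g) the weight is 75 less the opposing 24 gives net 51, which does reach 49, so (g) meets the standard.
  The prosecution carries Stage III.1; the accused now bears the burden.
At Stage III.2 the accused must meet a preponderance (weight is at least 49): on (h) the weight is 88 less the opposing 37 gives net 51, which does reach 49, so (h) meets the standard.
  All elements met. The burden passes to the prosecution.
At Stage III.3 the prosecution must meet a scintilla of evidence (weight is at least 15): on (i) the weight is 93 less the opposing 77 gives net 16, which does reach 15, so (i) meets the standard; on (j) the weight is 17 less the opposing 3 gives net 14, < 15, so (j) does not meet the standard.
  The prosecution does not carry Stage III.3.
So the accused prevails on this issue.
Per-issue: Issue I → accused; Issue II → accused; Issue III → accused. The prosecution must prevail on at least one issue; overall, the accused prevails.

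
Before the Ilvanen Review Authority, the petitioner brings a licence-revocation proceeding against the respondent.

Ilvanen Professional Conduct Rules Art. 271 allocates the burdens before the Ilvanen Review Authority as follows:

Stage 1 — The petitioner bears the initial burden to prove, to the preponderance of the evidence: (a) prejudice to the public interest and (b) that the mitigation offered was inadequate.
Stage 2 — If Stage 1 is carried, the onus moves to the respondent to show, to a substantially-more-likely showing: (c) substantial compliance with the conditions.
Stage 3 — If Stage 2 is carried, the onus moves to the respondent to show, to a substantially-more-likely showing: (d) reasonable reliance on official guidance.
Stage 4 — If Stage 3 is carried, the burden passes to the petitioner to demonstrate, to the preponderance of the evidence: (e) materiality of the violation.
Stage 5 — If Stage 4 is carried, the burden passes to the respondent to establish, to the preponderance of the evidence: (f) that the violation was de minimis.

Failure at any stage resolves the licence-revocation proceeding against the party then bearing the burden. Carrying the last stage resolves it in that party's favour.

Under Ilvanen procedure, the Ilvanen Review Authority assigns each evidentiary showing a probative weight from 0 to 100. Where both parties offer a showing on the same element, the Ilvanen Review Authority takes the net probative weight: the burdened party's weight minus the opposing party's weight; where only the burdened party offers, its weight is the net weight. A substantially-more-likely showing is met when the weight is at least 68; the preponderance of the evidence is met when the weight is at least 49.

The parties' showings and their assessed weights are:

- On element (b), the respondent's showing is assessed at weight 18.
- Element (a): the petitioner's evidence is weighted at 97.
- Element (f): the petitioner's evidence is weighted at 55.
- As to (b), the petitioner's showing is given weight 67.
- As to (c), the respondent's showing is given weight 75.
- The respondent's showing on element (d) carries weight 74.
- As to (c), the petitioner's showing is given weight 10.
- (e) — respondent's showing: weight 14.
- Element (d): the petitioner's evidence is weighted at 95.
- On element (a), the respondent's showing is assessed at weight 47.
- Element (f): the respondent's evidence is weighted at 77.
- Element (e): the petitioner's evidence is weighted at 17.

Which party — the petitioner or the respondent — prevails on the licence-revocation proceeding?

At Stage 1 the petitioner must meet the preponderance of the evidence (weight is at least 49): on (a) the weight is 97 less the opposing 47 gives net 50, ≥ 49, so (a) meets the standard; on (b) the weight is 67 less the opposing 18 gives net 49, which does reach 49, so (b) meets the standard.
  Stage 1 is satisfied; the onus moves to the respondent.
At Stage 2 the respondent must meet a substantially-more-likely showing (weight is at least 68): on (c) the weight is 75 less the opposing 10 gives net 65, which does not reach 68, so (c) does not meet the standard.
  The respondent does not carry Stage 2.
So the petitioner prevails.

petitioner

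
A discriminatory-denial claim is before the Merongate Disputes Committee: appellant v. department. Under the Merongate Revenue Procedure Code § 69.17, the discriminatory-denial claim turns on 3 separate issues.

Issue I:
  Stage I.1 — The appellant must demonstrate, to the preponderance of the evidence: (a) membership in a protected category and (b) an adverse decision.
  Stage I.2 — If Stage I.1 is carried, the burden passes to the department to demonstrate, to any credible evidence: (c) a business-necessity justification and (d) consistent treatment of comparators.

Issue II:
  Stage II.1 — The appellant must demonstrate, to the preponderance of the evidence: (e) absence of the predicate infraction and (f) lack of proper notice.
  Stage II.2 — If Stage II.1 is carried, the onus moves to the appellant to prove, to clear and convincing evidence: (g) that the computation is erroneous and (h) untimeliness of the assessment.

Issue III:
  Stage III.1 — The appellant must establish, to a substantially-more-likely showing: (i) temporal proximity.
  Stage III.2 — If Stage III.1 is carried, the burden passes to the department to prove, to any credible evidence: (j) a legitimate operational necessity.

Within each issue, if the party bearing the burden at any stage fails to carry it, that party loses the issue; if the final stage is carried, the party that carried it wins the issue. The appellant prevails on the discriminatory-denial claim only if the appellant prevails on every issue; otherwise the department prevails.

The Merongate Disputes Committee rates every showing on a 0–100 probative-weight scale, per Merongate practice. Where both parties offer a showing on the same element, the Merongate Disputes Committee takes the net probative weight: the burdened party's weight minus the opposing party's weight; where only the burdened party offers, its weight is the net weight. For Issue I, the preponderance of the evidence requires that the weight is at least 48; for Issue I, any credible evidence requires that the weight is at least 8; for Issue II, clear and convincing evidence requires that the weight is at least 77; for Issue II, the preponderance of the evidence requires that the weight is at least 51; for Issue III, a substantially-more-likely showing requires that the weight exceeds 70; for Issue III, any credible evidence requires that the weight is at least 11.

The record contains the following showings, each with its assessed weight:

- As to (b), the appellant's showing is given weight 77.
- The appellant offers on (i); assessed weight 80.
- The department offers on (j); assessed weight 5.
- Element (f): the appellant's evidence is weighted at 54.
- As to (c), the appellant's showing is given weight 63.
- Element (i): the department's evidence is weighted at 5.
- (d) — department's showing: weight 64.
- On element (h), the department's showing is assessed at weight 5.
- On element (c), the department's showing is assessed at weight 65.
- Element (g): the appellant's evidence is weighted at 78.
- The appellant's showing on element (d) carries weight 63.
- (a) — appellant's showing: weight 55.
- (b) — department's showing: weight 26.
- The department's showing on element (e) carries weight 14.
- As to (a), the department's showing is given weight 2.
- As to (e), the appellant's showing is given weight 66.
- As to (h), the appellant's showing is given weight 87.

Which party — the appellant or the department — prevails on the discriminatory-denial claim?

appellant

— Issue I —
At Stage I.1 the appellant must meet the preponderance of the evidence (weight is at least 48): on (a) the weight is 55 less the opposing 2 gives net 53, which does reach 48, so (a) meets the standard; on (b) the weight is 77 less the opposing 26 gives net 51, ≥ 48, so (b) meets the standard.
  Stage I.1 carried; the burden shifts to the department.
At Stage I.2 the department must meet any credible evidence (weight is at least 8): on (c) the weight is 65 less the opposing 63 gives net 2, which does not reach 8, so (c) does not meet the standard; on (d) the weight is 64 less the opposing 63 gives net 1, < 8, so (d) does not meet the standard.
  The department does not carry Stage I.2.
So the appellant prevails on this issue.
— Issue II —
At Stage II.1 the appellant must meet the preponderance of the evidence (weight is at least 51): on (e) the weight is 66 less the opposing 14 gives net 52, ≥ 51, so (e) meets the standard; on (f) the weight is 54, ≥ 51, so (f) meets the standard.
  Stage II.1 is satisfied; the appellant continues to bear the burden.
At Stage II.2 the appellant must meet clear and convincing evidence (weight is at least 77): on (g) the weight is 78, which does reach 77, so (g) meets the standard; on (h) the weight is 87 less the opposing 5 gives net 82, which does reach 77, so (h) meets the standard.
  All elements met at the final stage.
All stages carried — the appellant prevails on this issue.
— Issue III —
Stage III.1 (appellant, a substantially-more-likely showing, weight exceeds 70): (i) net 80−5=75 > 70 — meets.
  The appellant carries Stage III.1; the department now bears the burden.
Stage III.2 (department, any credible evidence, weight is at least 11): (j) 5 < 11 — fails.
  The department does not carry Stage III.2.
The analysis ends at Stage III.2; the appellant prevails on this issue.
Per-issue: Issue I → appellant; Issue II → appellant; Issue III → appellant. The appellant must prevail on every issue; overall, the appellant prevails.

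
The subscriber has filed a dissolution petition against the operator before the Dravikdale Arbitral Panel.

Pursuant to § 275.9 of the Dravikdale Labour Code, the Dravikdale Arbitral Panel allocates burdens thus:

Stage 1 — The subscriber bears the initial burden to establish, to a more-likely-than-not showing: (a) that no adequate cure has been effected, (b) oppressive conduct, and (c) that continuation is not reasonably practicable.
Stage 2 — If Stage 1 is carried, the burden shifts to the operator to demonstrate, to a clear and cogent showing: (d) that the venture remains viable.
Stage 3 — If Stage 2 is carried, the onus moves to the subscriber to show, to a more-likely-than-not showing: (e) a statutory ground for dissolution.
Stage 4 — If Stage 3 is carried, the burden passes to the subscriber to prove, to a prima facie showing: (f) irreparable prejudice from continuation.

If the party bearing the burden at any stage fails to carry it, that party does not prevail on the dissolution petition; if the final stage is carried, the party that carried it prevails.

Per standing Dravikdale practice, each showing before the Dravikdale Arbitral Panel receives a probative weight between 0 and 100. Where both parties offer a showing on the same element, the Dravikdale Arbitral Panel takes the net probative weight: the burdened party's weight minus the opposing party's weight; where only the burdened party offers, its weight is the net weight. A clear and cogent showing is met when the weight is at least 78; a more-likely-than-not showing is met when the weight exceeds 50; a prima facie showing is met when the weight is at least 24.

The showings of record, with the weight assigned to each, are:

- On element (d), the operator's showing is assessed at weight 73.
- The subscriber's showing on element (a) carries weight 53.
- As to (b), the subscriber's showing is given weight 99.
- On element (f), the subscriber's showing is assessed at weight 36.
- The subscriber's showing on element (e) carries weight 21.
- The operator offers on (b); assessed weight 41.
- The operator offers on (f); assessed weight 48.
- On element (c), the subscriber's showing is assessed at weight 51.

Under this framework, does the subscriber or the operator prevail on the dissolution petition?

Stage 1 — burden on subscriber; standard: a more-likely-than-not showing (weight exceeds 50).
    (a): 53 > 50 [met]
    (b): 99 − 41 = 58 > 50 [met]
    (c): 51 > 50 [met]
  Stage 1 carried; the burden shifts to the operator.
Stage 2 — burden on operator; standard: a clear and cogent showing (weight is at least 78).
    (d): 73 < 78 [not met]
  Not every element is met, so the operator fails to carry Stage 2.
The subscriber prevails.

subscriber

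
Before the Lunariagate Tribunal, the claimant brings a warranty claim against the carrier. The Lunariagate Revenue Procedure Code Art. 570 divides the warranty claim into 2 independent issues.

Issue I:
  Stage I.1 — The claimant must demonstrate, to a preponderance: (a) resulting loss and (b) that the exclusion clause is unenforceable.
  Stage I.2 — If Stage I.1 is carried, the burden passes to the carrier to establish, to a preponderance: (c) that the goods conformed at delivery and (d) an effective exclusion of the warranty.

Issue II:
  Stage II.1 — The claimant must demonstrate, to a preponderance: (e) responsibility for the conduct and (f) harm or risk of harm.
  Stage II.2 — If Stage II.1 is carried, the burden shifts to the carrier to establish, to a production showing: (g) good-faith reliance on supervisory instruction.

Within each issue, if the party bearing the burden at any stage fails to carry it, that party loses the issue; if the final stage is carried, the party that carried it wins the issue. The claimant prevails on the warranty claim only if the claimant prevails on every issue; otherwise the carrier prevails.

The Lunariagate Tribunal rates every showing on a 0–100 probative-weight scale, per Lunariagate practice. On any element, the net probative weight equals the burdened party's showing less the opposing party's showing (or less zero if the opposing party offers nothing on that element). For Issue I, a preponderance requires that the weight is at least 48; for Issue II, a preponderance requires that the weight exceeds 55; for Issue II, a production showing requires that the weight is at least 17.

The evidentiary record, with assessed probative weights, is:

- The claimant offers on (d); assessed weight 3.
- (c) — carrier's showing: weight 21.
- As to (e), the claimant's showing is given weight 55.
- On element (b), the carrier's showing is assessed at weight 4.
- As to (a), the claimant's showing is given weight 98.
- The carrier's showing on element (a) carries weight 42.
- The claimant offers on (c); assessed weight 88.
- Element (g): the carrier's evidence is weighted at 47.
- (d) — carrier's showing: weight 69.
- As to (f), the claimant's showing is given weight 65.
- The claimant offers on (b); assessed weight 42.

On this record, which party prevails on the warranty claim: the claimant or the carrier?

— Issue I —
Stage I.1 (claimant, a preponderance, weight is at least 48): (a) net 98−42=56 ≥ 48 — meets; (b) net 42−4=38 < 48 — fails.
  The claimant does not carry Stage I.1.
The analysis ends at Stage I.1; the carrier prevails on this issue.
— Issue II —
At Stage II.1 the claimant must meet a preponderance (weight exceeds 55): on (e) the weight is 55, ≤ 55, so (e) does not meet the standard; on (f) the weight is 65, which does exceed 55, so (f) meets the standard.
  The claimant does not carry Stage II.1.
The analysis ends at Stage II.1; the carrier prevails on this issue.
Per-issue: Issue I → carrier; Issue II → carrier. The claimant must prevail on every issue; overall, the carrier prevails.

carrier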